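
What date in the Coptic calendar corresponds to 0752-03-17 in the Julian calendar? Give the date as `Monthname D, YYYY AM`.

Julian Day Number of the source date = 1995802.
Converting JDN 1995802 to the Coptic calendar gives 21 Paremhat 468 AM.

Paremhat 21, 468 AM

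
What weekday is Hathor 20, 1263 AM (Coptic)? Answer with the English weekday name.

Tuesday

In the proleptic Gregorian calendar this is 26 November 1546 (JDN 2286054).
2286054 ≡ 1 (mod 7); counting from Monday = 0 gives Tuesday.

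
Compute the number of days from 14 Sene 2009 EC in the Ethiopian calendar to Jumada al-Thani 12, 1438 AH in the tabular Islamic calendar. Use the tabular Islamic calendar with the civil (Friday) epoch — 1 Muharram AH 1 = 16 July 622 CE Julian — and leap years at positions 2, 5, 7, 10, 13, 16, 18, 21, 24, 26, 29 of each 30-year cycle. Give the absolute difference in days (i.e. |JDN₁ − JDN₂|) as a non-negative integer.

First date → JDN 2457926; second date → JDN 2457824.
The interval is |2457926 − 2457824| = 102 days.

102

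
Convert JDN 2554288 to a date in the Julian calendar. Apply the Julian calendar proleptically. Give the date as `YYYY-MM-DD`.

2281-04-05

The Gregorian equivalent of JDN 2554288 is 20 April 2281.
In the Julian calendar that day is 2281-04-05.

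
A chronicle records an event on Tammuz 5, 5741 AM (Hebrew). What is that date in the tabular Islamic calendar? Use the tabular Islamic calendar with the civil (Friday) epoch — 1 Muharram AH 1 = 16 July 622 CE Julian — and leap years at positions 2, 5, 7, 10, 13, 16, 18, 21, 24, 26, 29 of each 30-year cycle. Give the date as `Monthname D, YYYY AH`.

Ramadan 5, 1401 AH

The source date corresponds to 7 July 1981 in the Gregorian calendar (JDN 2444793).
That day falls on 5 Ramadan 1401 AH in the tabular Islamic calendar.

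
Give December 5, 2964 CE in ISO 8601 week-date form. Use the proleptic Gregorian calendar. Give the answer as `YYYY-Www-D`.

2964-W49-3

The weekday is Wednesday (ISO weekday 3).
That Wednesday belongs to ISO week 49 of ISO year 2964.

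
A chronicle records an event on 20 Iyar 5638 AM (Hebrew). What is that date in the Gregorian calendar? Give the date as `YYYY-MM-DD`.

1878-05-23

Both dates share Julian Day Number 2407128; in the Gregorian calendar that is 23 May 1878 CE.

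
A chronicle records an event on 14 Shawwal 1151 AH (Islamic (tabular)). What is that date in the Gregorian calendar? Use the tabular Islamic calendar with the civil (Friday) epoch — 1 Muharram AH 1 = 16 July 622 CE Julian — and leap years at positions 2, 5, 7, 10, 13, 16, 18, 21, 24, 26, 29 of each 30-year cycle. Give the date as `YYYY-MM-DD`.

Julian Day Number of the source date = 2356241.
Converting JDN 2356241 to the Gregorian calendar gives 25 January 1739 CE.

1739-01-25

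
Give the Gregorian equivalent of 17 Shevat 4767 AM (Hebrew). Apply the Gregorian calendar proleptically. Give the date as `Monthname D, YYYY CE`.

January 14, 1007 CE

Both dates share Julian Day Number 2088872; in the Gregorian calendar that is 14 January 1007 CE.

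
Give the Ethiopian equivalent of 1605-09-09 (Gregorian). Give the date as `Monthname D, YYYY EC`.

Both dates share Julian Day Number 2307526; in the Ethiopian calendar that is 2 Meskerem 1598 EC.

Meskerem 2, 1598 EC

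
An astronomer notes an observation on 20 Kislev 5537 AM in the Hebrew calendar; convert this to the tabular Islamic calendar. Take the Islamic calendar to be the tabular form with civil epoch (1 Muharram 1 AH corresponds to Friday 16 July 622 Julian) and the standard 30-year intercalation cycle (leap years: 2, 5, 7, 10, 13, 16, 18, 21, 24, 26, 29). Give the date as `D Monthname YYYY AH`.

Both dates share Julian Day Number 2370066; in the tabular Islamic calendar that is 19 Shawwal 1190 AH.

19 Shawwal 1190 AH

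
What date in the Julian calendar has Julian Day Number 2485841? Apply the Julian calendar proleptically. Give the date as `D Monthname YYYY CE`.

JDN 2485841 is 24 November 2093 in the Gregorian calendar.
In the Julian calendar that day is 11 November 2093 CE.

11 November 2093 CE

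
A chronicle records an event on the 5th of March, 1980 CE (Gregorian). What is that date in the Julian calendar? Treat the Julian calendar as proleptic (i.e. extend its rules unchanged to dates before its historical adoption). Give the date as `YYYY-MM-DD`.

For dates in this range the Gregorian date is 13 days ahead of the Julian.
5 March 1980 Gregorian − 13 days → 21 February 1980 Julian.

1980-02-21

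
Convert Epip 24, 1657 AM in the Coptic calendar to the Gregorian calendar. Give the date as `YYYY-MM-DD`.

Julian Day Number of the source date = 2430207.
Converting JDN 2430207 to the Gregorian calendar gives 31 July 1941 CE.

1941-07-31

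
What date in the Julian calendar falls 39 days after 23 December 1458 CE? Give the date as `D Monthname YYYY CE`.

31 January 1459 CE

Counting 39 days forward from JDN 2253949 reaches JDN 2253988, which is 31 January 1459 CE.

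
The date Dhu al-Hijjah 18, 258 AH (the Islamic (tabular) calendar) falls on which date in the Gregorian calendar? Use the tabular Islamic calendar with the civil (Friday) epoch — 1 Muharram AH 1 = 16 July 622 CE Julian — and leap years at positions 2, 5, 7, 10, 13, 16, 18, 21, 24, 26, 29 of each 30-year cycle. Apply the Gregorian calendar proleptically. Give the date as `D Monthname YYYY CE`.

29 October 872 CE

Julian Day Number of the source date = 2039854.
Converting JDN 2039854 to the Gregorian calendar gives 29 October 872 CE.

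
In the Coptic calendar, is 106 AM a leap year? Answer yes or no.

no

106 mod 4 = 2; in the Coptic calendar a year is leap when year mod 4 = 3, so it is a common year.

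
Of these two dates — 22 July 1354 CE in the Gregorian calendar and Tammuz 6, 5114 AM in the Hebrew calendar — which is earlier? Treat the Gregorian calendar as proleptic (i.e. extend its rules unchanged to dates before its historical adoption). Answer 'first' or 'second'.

Converting both to JDN: 2215801 vs 2215784; the smaller is the second.

second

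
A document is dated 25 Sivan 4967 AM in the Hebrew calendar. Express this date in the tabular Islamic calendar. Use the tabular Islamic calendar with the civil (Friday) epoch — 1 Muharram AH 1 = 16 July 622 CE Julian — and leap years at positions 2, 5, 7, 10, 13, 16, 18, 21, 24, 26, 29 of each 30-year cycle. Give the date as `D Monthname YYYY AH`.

Both dates share Julian Day Number 2162087; in the tabular Islamic calendar that is 24 Dhu al-Qa'dah 603 AH.

24 Dhu al-Qa'dah 603 AH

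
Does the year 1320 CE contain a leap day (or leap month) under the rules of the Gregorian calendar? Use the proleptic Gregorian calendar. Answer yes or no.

yes

1320 is divisible by 4 and not by 100, so it is a leap year.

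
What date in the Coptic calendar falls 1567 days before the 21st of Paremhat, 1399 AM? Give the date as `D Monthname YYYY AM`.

5 Koiak 1395 AM

JDN of the 21st of Paremhat, 1399 AM = 2335849.
2335849 − 1567 = 2334282.
JDN 2334282 in the Coptic calendar is 5 Koiak 1395 AM.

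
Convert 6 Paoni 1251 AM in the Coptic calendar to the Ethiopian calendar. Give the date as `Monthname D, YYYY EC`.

Sene 6, 1527 EC

Julian Day Number of the source date = 2281867.
Converting JDN 2281867 to the Ethiopian calendar gives 6 Sene 1527 EC.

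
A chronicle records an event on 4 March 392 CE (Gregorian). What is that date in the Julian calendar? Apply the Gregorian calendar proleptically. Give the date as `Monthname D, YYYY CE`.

March 3, 392 CE

At this point the Julian calendar is 1 day behind the Gregorian.
4 March 392 Gregorian − 1 day → 3 March 392 Julian.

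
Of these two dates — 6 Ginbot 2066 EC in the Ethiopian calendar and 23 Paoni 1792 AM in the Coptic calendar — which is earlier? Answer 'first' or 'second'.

The two dates have Julian Day Numbers 2478707 and 2479485 respectively.
Since 2478707 < 2479485, the first date comes first.

first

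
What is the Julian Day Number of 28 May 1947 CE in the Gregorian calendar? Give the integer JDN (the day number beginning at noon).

JDN 2299161 is 15 October 1582 CE (Gregorian); the target day is +133173 days from there, so JDN = 2432334.

2432334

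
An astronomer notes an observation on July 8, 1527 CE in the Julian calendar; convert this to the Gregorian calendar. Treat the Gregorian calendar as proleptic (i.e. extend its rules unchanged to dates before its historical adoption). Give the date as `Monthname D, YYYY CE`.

At this point the Julian calendar is 10 days behind the Gregorian.
8 July 1527 Julian + 10 days → 18 July 1527 Gregorian.

July 18, 1527 CE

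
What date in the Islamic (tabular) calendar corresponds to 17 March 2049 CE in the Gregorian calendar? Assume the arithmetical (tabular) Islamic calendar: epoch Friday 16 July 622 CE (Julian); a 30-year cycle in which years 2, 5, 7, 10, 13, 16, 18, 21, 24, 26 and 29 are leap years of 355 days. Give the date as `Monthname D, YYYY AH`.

Jumada al-Thani 12, 1471 AH

Both dates share Julian Day Number 2469518; in the tabular Islamic calendar that is 12 Jumada al-Thani 1471 AH.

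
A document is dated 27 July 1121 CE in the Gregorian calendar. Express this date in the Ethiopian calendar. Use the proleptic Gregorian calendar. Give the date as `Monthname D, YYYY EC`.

Hamle 26, 1113 EC

Julian Day Number of the source date = 2130704.
Converting JDN 2130704 to the Ethiopian calendar gives 26 Hamle 1113 EC.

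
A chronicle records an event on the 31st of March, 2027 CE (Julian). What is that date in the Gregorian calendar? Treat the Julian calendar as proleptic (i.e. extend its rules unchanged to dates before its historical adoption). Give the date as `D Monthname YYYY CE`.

13 April 2027 CE

At this point the Julian calendar is 13 days behind the Gregorian.
31 March 2027 Julian + 13 days → 13 April 2027 Gregorian.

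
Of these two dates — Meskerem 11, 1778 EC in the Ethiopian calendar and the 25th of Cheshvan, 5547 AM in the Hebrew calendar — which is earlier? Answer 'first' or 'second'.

first

The two dates have Julian Day Numbers 2373280 and 2373703 respectively.
Since 2373280 < 2373703, the first date comes first.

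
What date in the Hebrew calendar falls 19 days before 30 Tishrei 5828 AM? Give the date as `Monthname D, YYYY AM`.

Tishrei 11, 5828 AM

Counting 19 days back from JDN 2476298 reaches JDN 2476279, which is Tishrei 11, 5828 AM.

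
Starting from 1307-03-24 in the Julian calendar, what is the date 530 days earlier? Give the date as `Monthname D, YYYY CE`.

October 10, 1305 CE

The starting date is JDN 2198522; 2198522 − 530 = 2197992.
JDN 2197992 corresponds to October 10, 1305 CE.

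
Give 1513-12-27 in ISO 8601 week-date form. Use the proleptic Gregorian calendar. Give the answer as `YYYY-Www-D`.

1513-W52-6

The weekday is Saturday (ISO weekday 6).
That Saturday belongs to ISO week 52 of ISO year 1513.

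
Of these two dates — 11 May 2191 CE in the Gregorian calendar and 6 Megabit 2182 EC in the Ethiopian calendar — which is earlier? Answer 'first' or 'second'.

second

The two dates have Julian Day Numbers 2521437 and 2521016 respectively.
Since 2521016 < 2521437, the second date comes first.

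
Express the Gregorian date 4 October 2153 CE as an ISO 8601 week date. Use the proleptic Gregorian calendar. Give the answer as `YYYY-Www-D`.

2153-W40-4

The weekday is Thursday (ISO weekday 4).
That Thursday belongs to ISO week 40 of ISO year 2153.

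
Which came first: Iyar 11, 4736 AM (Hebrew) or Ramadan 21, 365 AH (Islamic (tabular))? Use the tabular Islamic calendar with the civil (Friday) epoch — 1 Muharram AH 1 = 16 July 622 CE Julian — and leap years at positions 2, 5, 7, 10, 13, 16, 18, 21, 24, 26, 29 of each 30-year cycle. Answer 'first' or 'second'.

Converting both to JDN: 2077645 vs 2077685; the smaller is the first.

first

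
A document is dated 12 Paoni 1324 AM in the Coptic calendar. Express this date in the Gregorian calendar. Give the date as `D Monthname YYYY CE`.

16 June 1608 CE

Julian Day Number of the source date = 2308537.
Converting JDN 2308537 to the Gregorian calendar gives 16 June 1608 CE.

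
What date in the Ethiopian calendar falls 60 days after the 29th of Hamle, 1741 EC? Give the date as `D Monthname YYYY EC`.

24 Meskerem 1742 EC

The starting date is JDN 2360084; 2360084 + 60 = 2360144.
JDN 2360144 corresponds to 24 Meskerem 1742 EC.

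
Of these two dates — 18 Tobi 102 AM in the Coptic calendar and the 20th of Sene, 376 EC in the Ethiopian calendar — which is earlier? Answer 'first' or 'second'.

First date → JDN 1862057; second date → JDN 1861479.
JDN 1861479 < JDN 1862057, so the second date is earlier.

second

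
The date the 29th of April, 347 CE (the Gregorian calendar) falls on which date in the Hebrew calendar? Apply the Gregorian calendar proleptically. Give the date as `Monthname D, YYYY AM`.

Both dates share Julian Day Number 1847917; in the Hebrew calendar that is 1 Iyar 4107 AM.

Iyar 1, 4107 AM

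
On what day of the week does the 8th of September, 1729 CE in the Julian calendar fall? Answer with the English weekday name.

Equivalently 19 September 1729 Gregorian, JDN 2352826.
2352826 ≡ 0 (mod 7); counting from Monday = 0 gives Monday.

Monday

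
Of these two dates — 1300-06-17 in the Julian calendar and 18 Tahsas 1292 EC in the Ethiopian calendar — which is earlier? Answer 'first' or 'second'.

second

The two dates have Julian Day Numbers 2196051 and 2195866 respectively.
Since 2195866 < 2196051, the second date comes first.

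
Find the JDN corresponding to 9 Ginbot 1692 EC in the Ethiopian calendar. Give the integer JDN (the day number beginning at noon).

2342107

In the Gregorian calendar the same day is 15 May 1700.
JDN 2451545 is 1 January 2000 CE (Gregorian); the target day is −109438 days from there, so JDN = 2342107.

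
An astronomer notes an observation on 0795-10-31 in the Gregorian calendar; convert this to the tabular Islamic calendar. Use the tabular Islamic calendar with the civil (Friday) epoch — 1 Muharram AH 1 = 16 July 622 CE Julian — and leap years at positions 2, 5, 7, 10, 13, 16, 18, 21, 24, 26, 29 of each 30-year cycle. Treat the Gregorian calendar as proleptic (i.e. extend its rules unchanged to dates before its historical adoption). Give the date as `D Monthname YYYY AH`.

8 Sha'ban 179 AH

Both dates share Julian Day Number 2011731; in the tabular Islamic calendar that is 8 Sha'ban 179 AH.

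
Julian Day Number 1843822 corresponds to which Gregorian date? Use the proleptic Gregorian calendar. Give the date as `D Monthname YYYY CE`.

Counting from JDN 2299161 = 15 Oct 1582 gives an offset of -455339 days.

11 February 336 CE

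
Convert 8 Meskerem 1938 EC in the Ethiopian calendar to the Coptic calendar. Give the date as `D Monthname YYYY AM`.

Julian Day Number of the source date = 2431717.
Converting JDN 2431717 to the Coptic calendar gives 8 Thout 1662 AM.

8 Thout 1662 AM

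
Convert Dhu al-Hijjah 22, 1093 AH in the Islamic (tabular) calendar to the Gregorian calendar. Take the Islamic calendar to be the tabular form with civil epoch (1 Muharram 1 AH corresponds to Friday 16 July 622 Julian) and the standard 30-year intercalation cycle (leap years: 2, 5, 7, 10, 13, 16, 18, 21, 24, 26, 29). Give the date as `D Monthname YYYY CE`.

22 December 1682 CE

Julian Day Number of the source date = 2335754.
Converting JDN 2335754 to the Gregorian calendar gives 22 December 1682 CE.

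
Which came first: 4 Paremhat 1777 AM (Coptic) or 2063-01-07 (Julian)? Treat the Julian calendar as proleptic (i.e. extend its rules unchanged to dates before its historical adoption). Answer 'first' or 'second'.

Converting both to JDN: 2473897 vs 2474575; the smaller is the first.

first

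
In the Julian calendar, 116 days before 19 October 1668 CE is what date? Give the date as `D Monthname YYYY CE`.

JDN of 19 October 1668 CE = 2330587.
2330587 − 116 = 2330471.
JDN 2330471 in the Julian calendar is 25 June 1668 CE.

25 June 1668 CE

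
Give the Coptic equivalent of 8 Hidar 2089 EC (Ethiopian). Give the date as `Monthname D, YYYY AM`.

Hathor 8, 1813 AM

Julian Day Number of the source date = 2486930.
Converting JDN 2486930 to the Coptic calendar gives 8 Hathor 1813 AM.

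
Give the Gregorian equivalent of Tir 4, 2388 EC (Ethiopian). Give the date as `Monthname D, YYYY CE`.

January 16, 2396 CE

Both dates share Julian Day Number 2596196; in the Gregorian calendar that is 16 January 2396 CE.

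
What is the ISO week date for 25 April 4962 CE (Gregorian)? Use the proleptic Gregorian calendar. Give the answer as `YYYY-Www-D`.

The weekday is Sunday (ISO weekday 7).
That Sunday belongs to ISO week 16 of ISO year 4962.

4962-W16-7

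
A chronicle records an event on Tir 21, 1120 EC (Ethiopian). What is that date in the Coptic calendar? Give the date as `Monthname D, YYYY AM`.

Tobi 21, 844 AM

Both dates share Julian Day Number 2133076; in the Coptic calendar that is 21 Tobi 844 AM.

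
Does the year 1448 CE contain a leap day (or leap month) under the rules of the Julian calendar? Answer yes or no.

1448 mod 4 = 0, so it is a leap year in the Julian calendar.

yes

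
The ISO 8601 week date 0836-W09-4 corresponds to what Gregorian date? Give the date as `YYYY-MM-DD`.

ISO week 1 of 836 is the week containing the first Thursday of 836.
Week 9, day 4 (Thursday) lands on 0836-02-28.

0836-02-28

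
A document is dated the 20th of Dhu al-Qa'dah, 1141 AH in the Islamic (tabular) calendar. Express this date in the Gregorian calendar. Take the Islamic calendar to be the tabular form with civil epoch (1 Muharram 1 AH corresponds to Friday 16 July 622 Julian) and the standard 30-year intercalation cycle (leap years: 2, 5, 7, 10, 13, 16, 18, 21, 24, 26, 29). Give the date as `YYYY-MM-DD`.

1729-06-17

Julian Day Number of the source date = 2352732.
Converting JDN 2352732 to the Gregorian calendar gives 17 June 1729 CE.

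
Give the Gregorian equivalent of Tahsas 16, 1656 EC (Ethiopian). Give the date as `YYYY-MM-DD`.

Both dates share Julian Day Number 2328815; in the Gregorian calendar that is 23 December 1663 CE.

1663-12-23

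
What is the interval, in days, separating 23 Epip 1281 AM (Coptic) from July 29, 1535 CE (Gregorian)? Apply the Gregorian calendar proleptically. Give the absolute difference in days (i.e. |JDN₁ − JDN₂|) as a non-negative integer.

JDN of the first date = 2292872.
JDN of the second date = 2281916.
|2281916 − 2292872| = 10956.

10956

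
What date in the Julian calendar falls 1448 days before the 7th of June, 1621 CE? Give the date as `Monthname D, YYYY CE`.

June 20, 1617 CE

Counting 1448 days back from JDN 2313286 reaches JDN 2311838, which is June 20, 1617 CE.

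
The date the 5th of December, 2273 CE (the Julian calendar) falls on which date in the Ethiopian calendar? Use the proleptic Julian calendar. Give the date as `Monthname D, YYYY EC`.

Tahsas 9, 2266 EC

The source date corresponds to 20 December 2273 in the Gregorian calendar (JDN 2551610).
That day falls on 9 Tahsas 2266 EC in the Ethiopian calendar.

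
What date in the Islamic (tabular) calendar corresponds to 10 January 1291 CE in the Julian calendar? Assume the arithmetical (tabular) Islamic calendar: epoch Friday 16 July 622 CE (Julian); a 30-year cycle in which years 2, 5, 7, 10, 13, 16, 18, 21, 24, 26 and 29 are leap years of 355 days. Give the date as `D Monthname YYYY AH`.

7 Muharram 690 AH

Julian Day Number of the source date = 2192605.
Converting JDN 2192605 to the tabular Islamic calendar gives 7 Muharram 690 AH.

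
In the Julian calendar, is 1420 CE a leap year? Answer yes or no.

yes

1420 mod 4 = 0, so it is a leap year in the Julian calendar.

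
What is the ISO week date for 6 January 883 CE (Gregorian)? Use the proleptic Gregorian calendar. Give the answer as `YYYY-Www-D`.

0883-W01-3

The weekday is Wednesday (ISO weekday 3).
That Wednesday belongs to ISO week 1 of ISO year 883.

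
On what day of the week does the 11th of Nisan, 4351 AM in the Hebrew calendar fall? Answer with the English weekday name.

Equivalently 12 April 591 Gregorian, JDN 1937020.
Since JDN mod 7 = 1 (0 = Monday), the day is Tuesday.

Tuesday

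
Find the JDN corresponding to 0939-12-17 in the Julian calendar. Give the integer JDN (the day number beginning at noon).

Equivalently 22 December 939 (proleptic Gregorian).
JDN 2451545 is 1 January 2000 CE (Gregorian); the target day is −387167 days from there, so JDN = 2064378.

2064378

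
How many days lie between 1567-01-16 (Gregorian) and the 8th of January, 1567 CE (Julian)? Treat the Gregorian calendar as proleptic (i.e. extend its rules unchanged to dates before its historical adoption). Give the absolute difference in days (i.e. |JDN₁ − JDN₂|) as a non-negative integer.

2

JDN of the first date = 2293410.
JDN of the second date = 2293412.
|2293412 − 2293410| = 2.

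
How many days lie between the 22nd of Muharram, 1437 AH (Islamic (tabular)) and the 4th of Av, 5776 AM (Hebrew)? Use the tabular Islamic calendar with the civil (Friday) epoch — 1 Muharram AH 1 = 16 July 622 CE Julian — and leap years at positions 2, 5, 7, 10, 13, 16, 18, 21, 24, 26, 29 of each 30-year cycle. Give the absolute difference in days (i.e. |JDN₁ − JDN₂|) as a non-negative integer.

277

JDN of the first date = 2457332.
JDN of the second date = 2457609.
|2457609 − 2457332| = 277.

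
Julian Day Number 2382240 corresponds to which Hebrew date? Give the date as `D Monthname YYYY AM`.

The Gregorian equivalent of JDN 2382240 is 2 April 1810.
In the Hebrew calendar that day is 27 Adar II 5570 AM.

27 Adar II 5570 AM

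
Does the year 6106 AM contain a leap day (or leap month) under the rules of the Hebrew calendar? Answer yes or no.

Hebrew year 6106 is year 7 of its 19-year Metonic cycle; leap years are at positions 3, 6, 8, 11, 14, 17, 19, so it is a common year (12 months).

no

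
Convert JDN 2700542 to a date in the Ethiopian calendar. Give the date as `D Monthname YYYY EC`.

JDN 2700542 is 24 September 2681 in the Gregorian calendar.
In the Ethiopian calendar that day is 9 Meskerem 2674 EC.

9 Meskerem 2674 EC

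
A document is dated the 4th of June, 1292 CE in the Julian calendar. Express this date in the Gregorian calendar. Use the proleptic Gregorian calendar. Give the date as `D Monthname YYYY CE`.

11 June 1292 CE

For dates in this range the Gregorian date is 7 days ahead of the Julian.
4 June 1292 Julian + 7 days → 11 June 1292 Gregorian.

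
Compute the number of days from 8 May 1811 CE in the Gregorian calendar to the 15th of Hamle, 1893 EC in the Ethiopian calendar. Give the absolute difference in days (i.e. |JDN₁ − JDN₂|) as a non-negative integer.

First date → JDN 2382641; second date → JDN 2415588.
The interval is |2382641 − 2415588| = 32947 days.

32947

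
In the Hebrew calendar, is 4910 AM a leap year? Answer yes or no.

yes

Hebrew year 4910 is year 8 of its 19-year Metonic cycle; leap years are at positions 3, 6, 8, 11, 14, 17, 19, so it is a leap year (13 months).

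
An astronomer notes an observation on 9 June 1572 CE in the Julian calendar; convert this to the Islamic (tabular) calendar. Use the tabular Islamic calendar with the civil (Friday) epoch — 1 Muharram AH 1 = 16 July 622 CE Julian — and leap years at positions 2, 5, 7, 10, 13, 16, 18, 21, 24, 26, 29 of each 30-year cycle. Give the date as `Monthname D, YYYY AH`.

Both dates share Julian Day Number 2295391; in the tabular Islamic calendar that is 27 Muharram 980 AH.

Muharram 27, 980 AH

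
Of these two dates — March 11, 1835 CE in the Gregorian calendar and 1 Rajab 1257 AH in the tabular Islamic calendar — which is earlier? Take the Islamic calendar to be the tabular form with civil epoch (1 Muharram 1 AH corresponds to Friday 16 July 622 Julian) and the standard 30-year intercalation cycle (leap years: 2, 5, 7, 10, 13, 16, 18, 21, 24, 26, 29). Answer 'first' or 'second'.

first

The two dates have Julian Day Numbers 2391349 and 2393702 respectively.
Since 2391349 < 2393702, the first date comes first.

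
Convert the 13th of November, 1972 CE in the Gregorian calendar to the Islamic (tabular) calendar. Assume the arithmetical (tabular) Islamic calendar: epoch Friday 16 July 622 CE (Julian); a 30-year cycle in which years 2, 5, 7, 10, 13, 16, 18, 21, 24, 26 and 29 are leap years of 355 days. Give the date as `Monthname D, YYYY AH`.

Julian Day Number of the source date = 2441635.
Converting JDN 2441635 to the tabular Islamic calendar gives 6 Shawwal 1392 AH.

Shawwal 6, 1392 AH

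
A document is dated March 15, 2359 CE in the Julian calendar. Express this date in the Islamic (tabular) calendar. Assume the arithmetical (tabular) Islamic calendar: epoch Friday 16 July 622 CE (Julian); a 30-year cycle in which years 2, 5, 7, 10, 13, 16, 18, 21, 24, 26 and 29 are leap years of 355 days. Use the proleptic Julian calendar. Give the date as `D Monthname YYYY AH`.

Both dates share Julian Day Number 2582756; in the tabular Islamic calendar that is 1 Muharram 1791 AH.

1 Muharram 1791 AH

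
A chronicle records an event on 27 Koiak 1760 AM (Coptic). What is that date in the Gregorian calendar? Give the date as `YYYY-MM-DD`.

2044-01-06

Both dates share Julian Day Number 2467621; in the Gregorian calendar that is 6 January 2044 CE.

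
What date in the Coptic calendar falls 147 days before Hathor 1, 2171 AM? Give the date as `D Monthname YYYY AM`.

9 Paoni 2170 AM

The starting date is JDN 2617682; 2617682 − 147 = 2617535.
JDN 2617535 corresponds to 9 Paoni 2170 AM.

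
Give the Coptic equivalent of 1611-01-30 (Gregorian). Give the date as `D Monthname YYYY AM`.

Julian Day Number of the source date = 2309495.
Converting JDN 2309495 to the Coptic calendar gives 25 Tobi 1327 AM.

25 Tobi 1327 AM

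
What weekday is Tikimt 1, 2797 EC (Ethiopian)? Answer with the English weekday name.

This is JDN 2745490 (17 October 2804 Gregorian).
Since JDN mod 7 = 6 (0 = Monday), the day is Sunday.

Sunday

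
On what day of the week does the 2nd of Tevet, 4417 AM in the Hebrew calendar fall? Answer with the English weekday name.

In the proleptic Gregorian calendar this is 27 December 656 (JDN 1961020).
JDN 1961020 mod 7 = 5, and JDN 0 was a Monday, so this is a Saturday.

Saturday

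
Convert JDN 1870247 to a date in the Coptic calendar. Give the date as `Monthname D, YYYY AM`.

JDN 1870247 is 17 June 408 in the proleptic Gregorian calendar.
In the Coptic calendar that day is Paoni 22, 124 AM.

Paoni 22, 124 AM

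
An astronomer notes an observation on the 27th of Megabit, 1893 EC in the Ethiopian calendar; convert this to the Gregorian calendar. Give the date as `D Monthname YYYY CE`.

5 April 1901 CE

Julian Day Number of the source date = 2415480.
Converting JDN 2415480 to the Gregorian calendar gives 5 April 1901 CE.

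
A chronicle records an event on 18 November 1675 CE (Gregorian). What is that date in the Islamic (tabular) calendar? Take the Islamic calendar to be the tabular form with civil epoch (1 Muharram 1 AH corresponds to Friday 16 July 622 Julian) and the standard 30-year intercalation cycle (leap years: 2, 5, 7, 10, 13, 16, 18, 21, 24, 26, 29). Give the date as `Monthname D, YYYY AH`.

Both dates share Julian Day Number 2333163; in the tabular Islamic calendar that is 29 Sha'ban 1086 AH.

Sha'ban 29, 1086 AH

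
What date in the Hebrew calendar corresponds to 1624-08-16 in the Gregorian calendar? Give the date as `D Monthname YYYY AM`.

1 Elul 5384 AM

Julian Day Number of the source date = 2314442.
Converting JDN 2314442 to the Hebrew calendar gives 1 Elul 5384 AM.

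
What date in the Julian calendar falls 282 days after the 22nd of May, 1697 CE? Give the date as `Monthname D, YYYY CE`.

JDN of the 22nd of May, 1697 CE = 2341029.
2341029 + 282 = 2341311.
JDN 2341311 in the Julian calendar is February 28, 1698 CE.

February 28, 1698 CE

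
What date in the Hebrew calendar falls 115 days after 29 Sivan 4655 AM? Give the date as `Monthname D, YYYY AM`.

Tishrei 26, 4656 AM

The starting date is JDN 2048132; 2048132 + 115 = 2048247.
JDN 2048247 corresponds to Tishrei 26, 4656 AM.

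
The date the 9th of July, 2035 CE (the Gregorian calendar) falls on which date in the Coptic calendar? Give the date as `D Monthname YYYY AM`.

2 Epip 1751 AM

Both dates share Julian Day Number 2464518; in the Coptic calendar that is 2 Epip 1751 AM.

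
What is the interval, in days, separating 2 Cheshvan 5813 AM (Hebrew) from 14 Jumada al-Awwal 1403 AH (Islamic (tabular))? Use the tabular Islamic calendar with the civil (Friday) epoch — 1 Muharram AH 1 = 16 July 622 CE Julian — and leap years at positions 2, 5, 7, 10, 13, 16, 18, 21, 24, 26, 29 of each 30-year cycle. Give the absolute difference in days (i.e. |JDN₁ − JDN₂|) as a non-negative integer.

25443

First date → JDN 2470836; second date → JDN 2445393.
The interval is |2470836 − 2445393| = 25443 days.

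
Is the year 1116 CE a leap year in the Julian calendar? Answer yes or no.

1116 mod 4 = 0, so it is a leap year in the Julian calendar.

yes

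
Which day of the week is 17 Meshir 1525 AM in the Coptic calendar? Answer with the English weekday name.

This is JDN 2381837 (23 February 1809 Gregorian).
JDN 2381837 mod 7 = 3, and JDN 0 was a Monday, so this is a Thursday.

Thursday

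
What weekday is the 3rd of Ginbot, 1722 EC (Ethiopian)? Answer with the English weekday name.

Tuesday

This is JDN 2353058 (9 May 1730 Gregorian).
2353058 ≡ 1 (mod 7); counting from Monday = 0 gives Tuesday.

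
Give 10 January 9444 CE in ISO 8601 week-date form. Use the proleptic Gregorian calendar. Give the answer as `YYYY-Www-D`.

9444-W02-3

The weekday is Wednesday (ISO weekday 3).
That Wednesday belongs to ISO week 2 of ISO year 9444.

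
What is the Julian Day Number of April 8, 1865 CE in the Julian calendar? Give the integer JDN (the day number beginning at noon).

In the Gregorian calendar the same day is 20 April 1865.
JDN 2451545 is 1 January 2000 CE (Gregorian); the target day is −49198 days from there, so JDN = 2402347.

2402347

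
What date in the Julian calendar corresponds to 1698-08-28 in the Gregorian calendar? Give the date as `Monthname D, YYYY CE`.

August 18, 1698 CE

The Julian–Gregorian offset here is 10 days (Julian trailing).
28 August 1698 Gregorian − 10 days → 18 August 1698 Julian.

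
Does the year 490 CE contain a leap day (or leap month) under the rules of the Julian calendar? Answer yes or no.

490 mod 4 = 2, so it is a common year in the Julian calendar.

no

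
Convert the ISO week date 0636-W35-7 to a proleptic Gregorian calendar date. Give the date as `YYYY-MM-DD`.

ISO week 1 of 636 is the week containing the first Thursday of 636.
Week 35, day 7 (Sunday) lands on 0636-09-04.

0636-09-04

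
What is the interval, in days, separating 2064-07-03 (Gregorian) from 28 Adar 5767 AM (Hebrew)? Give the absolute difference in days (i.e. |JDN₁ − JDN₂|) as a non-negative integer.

JDN of the first date = 2475105.
JDN of the second date = 2454178.
|2454178 − 2475105| = 20927.

20927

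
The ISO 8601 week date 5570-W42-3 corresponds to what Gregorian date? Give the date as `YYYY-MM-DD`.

5570-10-14

ISO week 1 of 5570 is the week containing the first Thursday of 5570.
Week 42, day 3 (Wednesday) lands on 5570-10-14.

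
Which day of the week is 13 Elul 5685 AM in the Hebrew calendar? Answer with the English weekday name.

Wednesday

Equivalently 2 September 1925 Gregorian, JDN 2424396.
Since JDN mod 7 = 2 (0 = Monday), the day is Wednesday.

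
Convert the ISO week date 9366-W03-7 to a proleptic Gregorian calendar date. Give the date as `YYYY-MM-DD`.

ISO week 1 of 9366 is the week containing the first Thursday of 9366.
Week 3, day 7 (Sunday) lands on 9366-01-19.

9366-01-19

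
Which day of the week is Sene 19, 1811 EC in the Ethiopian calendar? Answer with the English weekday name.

This is JDN 2385611 (25 June 1819 Gregorian).
JDN 2385611 mod 7 = 4, and JDN 0 was a Monday, so this is a Friday.

Friday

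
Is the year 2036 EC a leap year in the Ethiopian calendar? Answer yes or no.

no

2036 mod 4 = 0; in the Ethiopian calendar a year is leap when year mod 4 = 3, so it is a common year.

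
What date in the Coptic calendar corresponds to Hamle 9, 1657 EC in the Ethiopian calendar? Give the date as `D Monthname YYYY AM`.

9 Epip 1381 AM

Julian Day Number of the source date = 2329383.
Converting JDN 2329383 to the Coptic calendar gives 9 Epip 1381 AM.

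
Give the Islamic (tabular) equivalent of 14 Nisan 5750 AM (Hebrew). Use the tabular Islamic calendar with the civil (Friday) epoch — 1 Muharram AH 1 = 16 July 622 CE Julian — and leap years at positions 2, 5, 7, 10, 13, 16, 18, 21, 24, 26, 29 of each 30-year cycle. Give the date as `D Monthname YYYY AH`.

The source date corresponds to 9 April 1990 in the Gregorian calendar (JDN 2447991).
That day falls on 13 Ramadan 1410 AH in the tabular Islamic calendar.

13 Ramadan 1410 AH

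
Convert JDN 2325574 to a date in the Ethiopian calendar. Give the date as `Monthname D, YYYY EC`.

Yekatit 3, 1647 EC

The Gregorian equivalent of JDN 2325574 is 7 February 1655.
In the Ethiopian calendar that day is Yekatit 3, 1647 EC.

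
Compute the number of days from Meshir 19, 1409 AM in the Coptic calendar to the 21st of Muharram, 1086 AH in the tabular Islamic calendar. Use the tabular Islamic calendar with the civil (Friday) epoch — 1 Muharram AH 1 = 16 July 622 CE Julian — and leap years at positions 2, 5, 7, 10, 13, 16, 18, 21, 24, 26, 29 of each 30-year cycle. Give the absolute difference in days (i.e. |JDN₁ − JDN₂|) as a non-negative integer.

6522

First date → JDN 2339470; second date → JDN 2332948.
The interval is |2339470 − 2332948| = 6522 days.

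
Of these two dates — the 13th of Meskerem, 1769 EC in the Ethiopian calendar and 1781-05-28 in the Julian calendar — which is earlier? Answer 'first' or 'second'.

first

The two dates have Julian Day Numbers 2369995 and 2371716 respectively.
Since 2369995 < 2371716, the first date comes first.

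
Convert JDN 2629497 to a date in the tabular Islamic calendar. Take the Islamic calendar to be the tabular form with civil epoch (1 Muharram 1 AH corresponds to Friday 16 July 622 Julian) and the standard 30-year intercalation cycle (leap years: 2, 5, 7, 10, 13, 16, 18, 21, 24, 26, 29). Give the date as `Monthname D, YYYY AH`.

The Gregorian equivalent of JDN 2629497 is 20 March 2487.
In the tabular Islamic calendar that day is Dhu al-Qa'dah 25, 1922 AH.

Dhu al-Qa'dah 25, 1922 AH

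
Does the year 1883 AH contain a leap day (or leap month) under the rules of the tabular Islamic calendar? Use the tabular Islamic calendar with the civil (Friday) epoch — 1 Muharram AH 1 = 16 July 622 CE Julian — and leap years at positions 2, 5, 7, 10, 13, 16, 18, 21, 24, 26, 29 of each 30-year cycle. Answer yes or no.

no

Year 1883 AH is year 23 of its 30-year cycle; leap positions are 2, 5, 7, 10, 13, 16, 18, 21, 24, 26, 29, so it is a common year (354 days).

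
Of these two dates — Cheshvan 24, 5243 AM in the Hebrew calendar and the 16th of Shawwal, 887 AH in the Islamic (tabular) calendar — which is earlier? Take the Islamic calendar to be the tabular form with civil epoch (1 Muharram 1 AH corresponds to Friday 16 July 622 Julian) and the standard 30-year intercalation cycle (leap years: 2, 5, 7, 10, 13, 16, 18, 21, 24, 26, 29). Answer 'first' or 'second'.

First date → JDN 2262668; second date → JDN 2262690.
JDN 2262668 < JDN 2262690, so the first date is earlier.

first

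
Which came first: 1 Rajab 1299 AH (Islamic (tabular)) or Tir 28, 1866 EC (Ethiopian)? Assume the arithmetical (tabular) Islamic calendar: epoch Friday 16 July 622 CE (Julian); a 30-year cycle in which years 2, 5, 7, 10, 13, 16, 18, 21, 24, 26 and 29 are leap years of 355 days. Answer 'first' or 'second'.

First date → JDN 2408585; second date → JDN 2405559.
JDN 2405559 < JDN 2408585, so the second date is earlier.

second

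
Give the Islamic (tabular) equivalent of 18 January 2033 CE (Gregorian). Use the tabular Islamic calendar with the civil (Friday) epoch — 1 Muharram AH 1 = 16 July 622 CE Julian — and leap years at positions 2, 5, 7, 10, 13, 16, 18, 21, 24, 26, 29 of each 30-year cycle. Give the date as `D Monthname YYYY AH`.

Both dates share Julian Day Number 2463616; in the tabular Islamic calendar that is 16 Shawwal 1454 AH.

16 Shawwal 1454 AH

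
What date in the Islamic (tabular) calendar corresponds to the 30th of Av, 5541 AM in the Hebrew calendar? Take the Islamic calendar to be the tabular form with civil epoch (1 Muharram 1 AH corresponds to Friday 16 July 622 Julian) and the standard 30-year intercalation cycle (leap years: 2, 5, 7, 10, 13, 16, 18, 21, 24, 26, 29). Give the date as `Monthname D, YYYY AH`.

The source date corresponds to 21 August 1781 in the Gregorian calendar (JDN 2371790).
That day falls on 1 Ramadan 1195 AH in the tabular Islamic calendar.

Ramadan 1, 1195 AH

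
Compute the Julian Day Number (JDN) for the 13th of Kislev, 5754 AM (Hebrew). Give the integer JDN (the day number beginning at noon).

Equivalently 27 November 1993 (Gregorian).
JDN 2451545 is 1 January 2000 CE (Gregorian); the target day is −2226 days from there, so JDN = 2449319.

2449319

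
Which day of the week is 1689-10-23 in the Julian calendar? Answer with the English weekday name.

Wednesday

This is JDN 2338261 (2 November 1689 Gregorian).
JDN 2338261 mod 7 = 2, and JDN 0 was a Monday, so this is a Wednesday.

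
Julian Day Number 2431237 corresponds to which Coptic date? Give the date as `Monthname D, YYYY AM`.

JDN 2431237 is 26 May 1944 in the Gregorian calendar.
In the Coptic calendar that day is Pashons 18, 1660 AM.

Pashons 18, 1660 AM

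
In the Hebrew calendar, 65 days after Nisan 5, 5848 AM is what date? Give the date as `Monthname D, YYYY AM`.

Sivan 11, 5848 AM

The starting date is JDN 2483773; 2483773 + 65 = 2483838.
JDN 2483838 corresponds to Sivan 11, 5848 AM.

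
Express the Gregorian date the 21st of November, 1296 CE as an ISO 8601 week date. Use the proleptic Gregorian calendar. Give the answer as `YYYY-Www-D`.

1296-W47-3

The weekday is Wednesday (ISO weekday 3).
That Wednesday belongs to ISO week 47 of ISO year 1296.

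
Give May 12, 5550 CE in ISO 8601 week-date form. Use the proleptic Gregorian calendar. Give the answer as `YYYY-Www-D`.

5550-W19-5

The weekday is Friday (ISO weekday 5).
That Friday belongs to ISO week 19 of ISO year 5550.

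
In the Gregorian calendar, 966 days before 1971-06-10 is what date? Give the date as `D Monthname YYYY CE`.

17 October 1968 CE

The starting date is JDN 2441113; 2441113 − 966 = 2440147.
JDN 2440147 corresponds to 17 October 1968 CE.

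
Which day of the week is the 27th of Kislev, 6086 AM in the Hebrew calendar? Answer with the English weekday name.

Friday

This is JDN 2570586 (4 December 2325 Gregorian).
Since JDN mod 7 = 4 (0 = Monday), the day is Friday.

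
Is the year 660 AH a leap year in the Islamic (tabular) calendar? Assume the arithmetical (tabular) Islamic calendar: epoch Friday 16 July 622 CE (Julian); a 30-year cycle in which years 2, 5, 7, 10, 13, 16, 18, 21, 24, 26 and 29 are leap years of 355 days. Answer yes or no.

Year 660 AH is year 30 of its 30-year cycle; leap positions are 2, 5, 7, 10, 13, 16, 18, 21, 24, 26, 29, so it is a common year (354 days).

no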